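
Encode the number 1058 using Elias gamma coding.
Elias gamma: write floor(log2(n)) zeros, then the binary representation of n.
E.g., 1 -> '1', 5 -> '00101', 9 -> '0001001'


num_bits = floor(log2(1058)) + 1 = 11
leading_zeros = num_bits - 1 = 10
binary(1058) = 10000100010

Elias gamma(1058) = '0000000000' + '10000100010' = 000000000010000100010 (21 bits)


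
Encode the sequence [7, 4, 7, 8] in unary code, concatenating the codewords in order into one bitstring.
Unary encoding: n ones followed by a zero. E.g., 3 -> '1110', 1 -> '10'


Encode each number as n ones followed by a terminating 0:
  7 -> 11111110 (8 bits)
  4 -> 11110 (5 bits)
  7 -> 11111110 (8 bits)
  8 -> 111111110 (9 bits)
Total length = 8 + 5 + 8 + 9 = 30 bits.

Unary([7, 4, 7, 8]) = 111111101111011111110111111110 (30 bits)


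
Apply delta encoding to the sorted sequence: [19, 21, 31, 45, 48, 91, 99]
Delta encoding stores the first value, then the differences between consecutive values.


First value: 19
Deltas:
  21 - 19 = 2
  31 - 21 = 10
  45 - 31 = 14
  48 - 45 = 3
  91 - 48 = 43
  99 - 91 = 8


Delta encoded: [19, 2, 10, 14, 3, 43, 8]


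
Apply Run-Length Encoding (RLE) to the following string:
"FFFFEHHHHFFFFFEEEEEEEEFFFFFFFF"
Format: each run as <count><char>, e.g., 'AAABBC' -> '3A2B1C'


Scanning runs left to right:
  i=0: run of 'F' x 4 -> '4F'
  i=4: run of 'E' x 1 -> '1E'
  i=5: run of 'H' x 4 -> '4H'
  i=9: run of 'F' x 5 -> '5F'
  i=14: run of 'E' x 8 -> '8E'
  i=22: run of 'F' x 8 -> '8F'

RLE = 4F1E4H5F8E8F


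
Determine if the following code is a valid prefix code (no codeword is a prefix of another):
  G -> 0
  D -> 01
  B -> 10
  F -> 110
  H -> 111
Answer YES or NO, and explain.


Checking each pair (does one codeword prefix another?):
  G='0' vs D='01': prefix -- VIOLATION

NO -- this is NOT a valid prefix code. G (0) is a prefix of D (01).


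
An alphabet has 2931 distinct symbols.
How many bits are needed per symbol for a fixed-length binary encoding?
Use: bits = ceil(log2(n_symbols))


log2(2931) = 11.5172
Bracket: 2^11 = 2048 < 2931 <= 2^12 = 4096
So ceil(log2(2931)) = 12

bits = ceil(log2(2931)) = ceil(11.5172) = 12 bits


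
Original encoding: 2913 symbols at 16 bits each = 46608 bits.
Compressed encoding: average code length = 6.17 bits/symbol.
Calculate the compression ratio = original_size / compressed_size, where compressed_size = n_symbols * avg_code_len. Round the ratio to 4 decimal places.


original_size = n_symbols * orig_bits = 2913 * 16 = 46608 bits
compressed_size = n_symbols * avg_code_len = 2913 * 6.17 = 17973.21 bits
ratio = original_size / compressed_size = 46608 / 17973.21 = 2.5932

Compression ratio = 2.5932


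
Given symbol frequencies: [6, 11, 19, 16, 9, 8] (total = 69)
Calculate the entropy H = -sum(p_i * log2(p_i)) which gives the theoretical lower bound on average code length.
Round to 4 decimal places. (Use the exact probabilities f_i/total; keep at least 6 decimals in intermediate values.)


Per-symbol terms -p_i * log2(p_i) with p_i = f_i/69:
  p = 6/69 = 0.086957: log2(p) = -3.523562, -p*log2(p) = 0.306397
  p = 11/69 = 0.159420: log2(p) = -2.649093, -p*log2(p) = 0.422319
  p = 19/69 = 0.275362: log2(p) = -1.860597, -p*log2(p) = 0.512338
  p = 16/69 = 0.231884: log2(p) = -2.108524, -p*log2(p) = 0.488933
  p = 9/69 = 0.130435: log2(p) = -2.938599, -p*log2(p) = 0.383296
  p = 8/69 = 0.115942: log2(p) = -3.108524, -p*log2(p) = 0.360409
H = 0.306397 + 0.422319 + 0.512338 + 0.488933 + 0.383296 + 0.360409 = 2.473692

H = 2.4737 bits/symbol


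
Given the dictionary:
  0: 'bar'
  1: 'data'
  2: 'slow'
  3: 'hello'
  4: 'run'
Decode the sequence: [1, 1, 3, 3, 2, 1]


Look up each index in the dictionary:
  1 -> 'data'
  1 -> 'data'
  3 -> 'hello'
  3 -> 'hello'
  2 -> 'slow'
  1 -> 'data'

Decoded: "data data hello hello slow data"


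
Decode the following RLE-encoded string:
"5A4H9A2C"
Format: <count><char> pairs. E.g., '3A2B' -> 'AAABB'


Expanding each <count><char> pair:
  5A -> 'AAAAA'
  4H -> 'HHHH'
  9A -> 'AAAAAAAAA'
  2C -> 'CC'

Decoded = AAAAAHHHHAAAAAAAAACC


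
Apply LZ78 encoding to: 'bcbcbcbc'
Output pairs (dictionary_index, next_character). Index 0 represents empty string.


LZ78 encoding steps:
Dictionary: {0: ''}
Step 1: w='' (idx 0), next='b' -> output (0, 'b'), add 'b' as idx 1
Step 2: w='' (idx 0), next='c' -> output (0, 'c'), add 'c' as idx 2
Step 3: w='b' (idx 1), next='c' -> output (1, 'c'), add 'bc' as idx 3
Step 4: w='bc' (idx 3), next='b' -> output (3, 'b'), add 'bcb' as idx 4
Step 5: w='c' (idx 2), end of input -> output (2, '')


Encoded: [(0, 'b'), (0, 'c'), (1, 'c'), (3, 'b'), (2, '')]


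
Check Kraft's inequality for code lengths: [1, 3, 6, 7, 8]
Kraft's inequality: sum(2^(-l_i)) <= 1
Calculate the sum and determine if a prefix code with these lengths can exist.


Sum = 2^(-1) + 2^(-3) + 2^(-6) + 2^(-7) + 2^(-8)
    = 0.5 + 0.125 + 0.015625 + 0.0078125 + 0.00390625
    = 167/256 = 0.65234375
Since 0.65234375 <= 1, Kraft's inequality IS satisfied.
A prefix code with these lengths CAN exist.

Kraft sum = 0.65234375. Satisfied.


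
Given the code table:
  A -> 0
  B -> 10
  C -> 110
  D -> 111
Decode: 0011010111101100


Decoding:
0 -> A
0 -> A
110 -> C
10 -> B
111 -> D
10 -> B
110 -> C
0 -> A


Result: AACBDBCA


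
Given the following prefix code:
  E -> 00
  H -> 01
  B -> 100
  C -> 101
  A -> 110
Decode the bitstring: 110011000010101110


Decoding step by step:
Bits 110 -> A
Bits 01 -> H
Bits 100 -> B
Bits 00 -> E
Bits 101 -> C
Bits 01 -> H
Bits 110 -> A


Decoded message: AHBECHA


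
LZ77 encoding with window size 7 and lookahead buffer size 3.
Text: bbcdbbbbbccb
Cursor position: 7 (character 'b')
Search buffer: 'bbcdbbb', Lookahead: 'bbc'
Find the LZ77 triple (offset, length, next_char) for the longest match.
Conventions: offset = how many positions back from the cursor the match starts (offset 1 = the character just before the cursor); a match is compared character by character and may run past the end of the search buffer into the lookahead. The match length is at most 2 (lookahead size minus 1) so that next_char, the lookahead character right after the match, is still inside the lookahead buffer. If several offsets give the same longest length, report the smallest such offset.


Try each offset into the search buffer:
  offset=1 (pos 6, char 'b'): match length 2
  offset=2 (pos 5, char 'b'): match length 2
  offset=3 (pos 4, char 'b'): match length 2
  offset=4 (pos 3, char 'd'): match length 0
  offset=5 (pos 2, char 'c'): match length 0
  offset=6 (pos 1, char 'b'): match length 1
  offset=7 (pos 0, char 'b'): match length 2
Longest match has length 2, found at offsets 1, 2, 3, 7; take the smallest, offset 1.
next_char = character at position 7 + 2 = 9 -> 'c'

Best match: offset=1, length=2 (matching 'bb' starting at position 6)
LZ77 triple: (1, 2, 'c')


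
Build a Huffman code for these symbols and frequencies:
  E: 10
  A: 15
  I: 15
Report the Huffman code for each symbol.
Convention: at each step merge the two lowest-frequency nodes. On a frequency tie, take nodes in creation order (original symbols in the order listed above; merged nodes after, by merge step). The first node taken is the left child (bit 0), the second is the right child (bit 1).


Huffman tree construction:
Step 1: Merge E(10) + A(15) = 25
Step 2: Merge I(15) + (E+A)(25) = 40
Read each symbol's code off the tree from the root (left child = 0, right child = 1).

Codes:
  E: 10 (length 2)
  A: 11 (length 2)
  I: 0 (length 1)
Average code length: 65/40 = 1.6250 bits/symbol


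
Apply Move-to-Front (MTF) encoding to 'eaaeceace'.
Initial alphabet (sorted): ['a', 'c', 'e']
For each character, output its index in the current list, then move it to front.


MTF encoding:
'e': index 2 in ['a', 'c', 'e'] -> ['e', 'a', 'c']
'a': index 1 in ['e', 'a', 'c'] -> ['a', 'e', 'c']
'a': index 0 in ['a', 'e', 'c'] -> ['a', 'e', 'c']
'e': index 1 in ['a', 'e', 'c'] -> ['e', 'a', 'c']
'c': index 2 in ['e', 'a', 'c'] -> ['c', 'e', 'a']
'e': index 1 in ['c', 'e', 'a'] -> ['e', 'c', 'a']
'a': index 2 in ['e', 'c', 'a'] -> ['a', 'e', 'c']
'c': index 2 in ['a', 'e', 'c'] -> ['c', 'a', 'e']
'e': index 2 in ['c', 'a', 'e'] -> ['e', 'c', 'a']


Output: [2, 1, 0, 1, 2, 1, 2, 2, 2]


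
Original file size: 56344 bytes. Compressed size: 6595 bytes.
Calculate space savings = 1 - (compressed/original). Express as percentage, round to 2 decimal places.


ratio = compressed/original = 6595/56344 = 0.117049
savings = 1 - ratio = 1 - 0.117049 = 0.882951
as a percentage: 0.882951 * 100 = 88.3%

Space savings = 1 - 6595/56344 = 88.3%


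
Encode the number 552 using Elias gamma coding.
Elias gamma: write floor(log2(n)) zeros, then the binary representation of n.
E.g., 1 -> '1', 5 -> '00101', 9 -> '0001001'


num_bits = floor(log2(552)) + 1 = 10
leading_zeros = num_bits - 1 = 9
binary(552) = 1000101000

Elias gamma(552) = '000000000' + '1000101000' = 0000000001000101000 (19 bits)


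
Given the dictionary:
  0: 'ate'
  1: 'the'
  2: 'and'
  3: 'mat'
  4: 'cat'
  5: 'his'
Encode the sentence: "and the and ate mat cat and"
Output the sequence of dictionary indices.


Look up each word in the dictionary:
  'and' -> 2
  'the' -> 1
  'and' -> 2
  'ate' -> 0
  'mat' -> 3
  'cat' -> 4
  'and' -> 2

Encoded: [2, 1, 2, 0, 3, 4, 2]


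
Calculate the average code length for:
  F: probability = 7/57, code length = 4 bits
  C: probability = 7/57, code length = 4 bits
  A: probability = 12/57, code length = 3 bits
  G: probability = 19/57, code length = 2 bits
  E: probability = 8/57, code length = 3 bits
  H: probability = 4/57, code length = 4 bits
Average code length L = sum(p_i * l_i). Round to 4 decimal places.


Weighted contributions p_i * l_i:
  F: (7/57) * 4 = 28/57
  C: (7/57) * 4 = 28/57
  A: (12/57) * 3 = 36/57
  G: (19/57) * 2 = 38/57
  E: (8/57) * 3 = 24/57
  H: (4/57) * 4 = 16/57
Sum = (28 + 28 + 36 + 38 + 24 + 16)/57 = 170/57

L = 170/57 = 2.9825 bits/symbol


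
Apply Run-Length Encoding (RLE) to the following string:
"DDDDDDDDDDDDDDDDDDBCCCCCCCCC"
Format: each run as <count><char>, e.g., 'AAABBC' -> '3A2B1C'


Scanning runs left to right:
  i=0: run of 'D' x 18 -> '18D'
  i=18: run of 'B' x 1 -> '1B'
  i=19: run of 'C' x 9 -> '9C'

RLE = 18D1B9C


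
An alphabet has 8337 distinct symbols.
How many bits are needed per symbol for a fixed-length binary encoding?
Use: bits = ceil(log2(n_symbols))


log2(8337) = 13.0253
Bracket: 2^13 = 8192 < 8337 <= 2^14 = 16384
So ceil(log2(8337)) = 14

bits = ceil(log2(8337)) = ceil(13.0253) = 14 bits


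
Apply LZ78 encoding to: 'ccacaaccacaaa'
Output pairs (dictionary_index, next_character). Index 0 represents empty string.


LZ78 encoding steps:
Dictionary: {0: ''}
Step 1: w='' (idx 0), next='c' -> output (0, 'c'), add 'c' as idx 1
Step 2: w='c' (idx 1), next='a' -> output (1, 'a'), add 'ca' as idx 2
Step 3: w='ca' (idx 2), next='a' -> output (2, 'a'), add 'caa' as idx 3
Step 4: w='c' (idx 1), next='c' -> output (1, 'c'), add 'cc' as idx 4
Step 5: w='' (idx 0), next='a' -> output (0, 'a'), add 'a' as idx 5
Step 6: w='caa' (idx 3), next='a' -> output (3, 'a'), add 'caaa' as idx 6


Encoded: [(0, 'c'), (1, 'a'), (2, 'a'), (1, 'c'), (0, 'a'), (3, 'a')]


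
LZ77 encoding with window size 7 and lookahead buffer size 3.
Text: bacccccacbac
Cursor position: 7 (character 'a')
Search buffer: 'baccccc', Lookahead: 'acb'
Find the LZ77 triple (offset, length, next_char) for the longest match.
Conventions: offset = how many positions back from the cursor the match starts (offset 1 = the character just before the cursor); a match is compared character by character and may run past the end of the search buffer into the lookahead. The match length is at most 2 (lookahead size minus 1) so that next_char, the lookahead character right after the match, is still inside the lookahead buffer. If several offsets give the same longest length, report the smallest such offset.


Try each offset into the search buffer:
  offset=1 (pos 6, char 'c'): match length 0
  offset=2 (pos 5, char 'c'): match length 0
  offset=3 (pos 4, char 'c'): match length 0
  offset=4 (pos 3, char 'c'): match length 0
  offset=5 (pos 2, char 'c'): match length 0
  offset=6 (pos 1, char 'a'): match length 2
  offset=7 (pos 0, char 'b'): match length 0
Longest match has length 2 at offset 6.
next_char = character at position 7 + 2 = 9 -> 'b'

Best match: offset=6, length=2 (matching 'ac' starting at position 1)
LZ77 triple: (6, 2, 'b')


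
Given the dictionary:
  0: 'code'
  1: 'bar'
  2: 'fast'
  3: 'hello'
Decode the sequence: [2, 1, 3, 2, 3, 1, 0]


Look up each index in the dictionary:
  2 -> 'fast'
  1 -> 'bar'
  3 -> 'hello'
  2 -> 'fast'
  3 -> 'hello'
  1 -> 'bar'
  0 -> 'code'

Decoded: "fast bar hello fast hello bar code"


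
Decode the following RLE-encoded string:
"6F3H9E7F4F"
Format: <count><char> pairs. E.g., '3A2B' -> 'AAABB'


Expanding each <count><char> pair:
  6F -> 'FFFFFF'
  3H -> 'HHH'
  9E -> 'EEEEEEEEE'
  7F -> 'FFFFFFF'
  4F -> 'FFFF'

Decoded = FFFFFFHHHEEEEEEEEEFFFFFFFFFFF


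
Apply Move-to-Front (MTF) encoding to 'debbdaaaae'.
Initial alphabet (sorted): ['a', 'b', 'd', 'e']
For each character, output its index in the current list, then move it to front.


MTF encoding:
'd': index 2 in ['a', 'b', 'd', 'e'] -> ['d', 'a', 'b', 'e']
'e': index 3 in ['d', 'a', 'b', 'e'] -> ['e', 'd', 'a', 'b']
'b': index 3 in ['e', 'd', 'a', 'b'] -> ['b', 'e', 'd', 'a']
'b': index 0 in ['b', 'e', 'd', 'a'] -> ['b', 'e', 'd', 'a']
'd': index 2 in ['b', 'e', 'd', 'a'] -> ['d', 'b', 'e', 'a']
'a': index 3 in ['d', 'b', 'e', 'a'] -> ['a', 'd', 'b', 'e']
'a': index 0 in ['a', 'd', 'b', 'e'] -> ['a', 'd', 'b', 'e']
'a': index 0 in ['a', 'd', 'b', 'e'] -> ['a', 'd', 'b', 'e']
'a': index 0 in ['a', 'd', 'b', 'e'] -> ['a', 'd', 'b', 'e']
'e': index 3 in ['a', 'd', 'b', 'e'] -> ['e', 'a', 'd', 'b']


Output: [2, 3, 3, 0, 2, 3, 0, 0, 0, 3]


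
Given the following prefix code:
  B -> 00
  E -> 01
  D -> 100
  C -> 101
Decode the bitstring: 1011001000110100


Decoding step by step:
Bits 101 -> C
Bits 100 -> D
Bits 100 -> D
Bits 01 -> E
Bits 101 -> C
Bits 00 -> B


Decoded message: CDDECB


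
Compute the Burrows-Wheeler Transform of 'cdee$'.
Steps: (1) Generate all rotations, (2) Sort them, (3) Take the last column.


Rotations (sorted):
  0: $cdee -> last char: e
  1: cdee$ -> last char: $
  2: dee$c -> last char: c
  3: e$cde -> last char: e
  4: ee$cd -> last char: d


BWT = e$ced


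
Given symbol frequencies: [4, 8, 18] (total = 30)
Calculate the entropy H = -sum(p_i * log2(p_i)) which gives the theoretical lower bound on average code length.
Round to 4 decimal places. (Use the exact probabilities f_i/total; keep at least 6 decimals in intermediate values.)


Per-symbol terms -p_i * log2(p_i) with p_i = f_i/30:
  p = 4/30 = 0.133333: log2(p) = -2.906891, -p*log2(p) = 0.387585
  p = 8/30 = 0.266667: log2(p) = -1.906891, -p*log2(p) = 0.508504
  p = 18/30 = 0.600000: log2(p) = -0.736966, -p*log2(p) = 0.442179
H = 0.387585 + 0.508504 + 0.442179 = 1.338268

H = 1.3383 bits/symbol


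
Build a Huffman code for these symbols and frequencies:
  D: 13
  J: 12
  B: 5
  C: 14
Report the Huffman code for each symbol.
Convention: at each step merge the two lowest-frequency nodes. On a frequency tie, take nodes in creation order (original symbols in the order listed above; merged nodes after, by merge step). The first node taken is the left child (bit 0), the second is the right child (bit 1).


Huffman tree construction:
Step 1: Merge B(5) + J(12) = 17
Step 2: Merge D(13) + C(14) = 27
Step 3: Merge (B+J)(17) + (D+C)(27) = 44
Read each symbol's code off the tree from the root (left child = 0, right child = 1).

Codes:
  D: 10 (length 2)
  J: 01 (length 2)
  B: 00 (length 2)
  C: 11 (length 2)
Average code length: 88/44 = 2.0000 bits/symbol


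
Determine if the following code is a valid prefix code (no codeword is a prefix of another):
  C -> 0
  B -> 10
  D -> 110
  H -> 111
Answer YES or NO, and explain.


Checking each pair (does one codeword prefix another?):
  C='0' vs B='10': no prefix
  C='0' vs D='110': no prefix
  C='0' vs H='111': no prefix
  B='10' vs C='0': no prefix
  B='10' vs D='110': no prefix
  B='10' vs H='111': no prefix
  D='110' vs C='0': no prefix
  D='110' vs B='10': no prefix
  D='110' vs H='111': no prefix
  H='111' vs C='0': no prefix
  H='111' vs B='10': no prefix
  H='111' vs D='110': no prefix
No violation found over all pairs.

YES -- this is a valid prefix code. No codeword is a prefix of any other codeword.


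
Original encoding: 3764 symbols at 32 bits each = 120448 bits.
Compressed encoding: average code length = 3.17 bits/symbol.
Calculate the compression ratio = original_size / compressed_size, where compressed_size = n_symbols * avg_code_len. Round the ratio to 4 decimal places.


original_size = n_symbols * orig_bits = 3764 * 32 = 120448 bits
compressed_size = n_symbols * avg_code_len = 3764 * 3.17 = 11931.88 bits
ratio = original_size / compressed_size = 120448 / 11931.88 = 10.0946

Compression ratio = 10.0946


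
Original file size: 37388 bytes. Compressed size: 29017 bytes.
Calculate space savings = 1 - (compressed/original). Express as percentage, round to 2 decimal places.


ratio = compressed/original = 29017/37388 = 0.776105
savings = 1 - ratio = 1 - 0.776105 = 0.223895
as a percentage: 0.223895 * 100 = 22.39%

Space savings = 1 - 29017/37388 = 22.39%


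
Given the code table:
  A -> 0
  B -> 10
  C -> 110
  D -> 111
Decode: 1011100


Decoding:
10 -> B
111 -> D
0 -> A
0 -> A


Result: BDAA


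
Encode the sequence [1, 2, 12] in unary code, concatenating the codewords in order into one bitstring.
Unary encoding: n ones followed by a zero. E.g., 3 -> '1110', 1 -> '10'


Encode each number as n ones followed by a terminating 0:
  1 -> 10 (2 bits)
  2 -> 110 (3 bits)
  12 -> 1111111111110 (13 bits)
Total length = 2 + 3 + 13 = 18 bits.

Unary([1, 2, 12]) = 101101111111111110 (18 bits)


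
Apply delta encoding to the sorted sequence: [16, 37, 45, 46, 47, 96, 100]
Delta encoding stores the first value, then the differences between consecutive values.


First value: 16
Deltas:
  37 - 16 = 21
  45 - 37 = 8
  46 - 45 = 1
  47 - 46 = 1
  96 - 47 = 49
  100 - 96 = 4


Delta encoded: [16, 21, 8, 1, 1, 49, 4]


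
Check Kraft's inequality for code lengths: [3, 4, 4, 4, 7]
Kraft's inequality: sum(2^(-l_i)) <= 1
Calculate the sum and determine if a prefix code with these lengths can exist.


Sum = 2^(-3) + 2^(-4) + 2^(-4) + 2^(-4) + 2^(-7)
    = 0.125 + 0.0625 + 0.0625 + 0.0625 + 0.0078125
    = 41/128 = 0.3203125
Since 0.3203125 <= 1, Kraft's inequality IS satisfied.
A prefix code with these lengths CAN exist.

Kraft sum = 0.3203125. Satisfied.


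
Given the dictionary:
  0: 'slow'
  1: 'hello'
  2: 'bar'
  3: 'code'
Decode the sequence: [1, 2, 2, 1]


Look up each index in the dictionary:
  1 -> 'hello'
  2 -> 'bar'
  2 -> 'bar'
  1 -> 'hello'

Decoded: "hello bar bar hello"


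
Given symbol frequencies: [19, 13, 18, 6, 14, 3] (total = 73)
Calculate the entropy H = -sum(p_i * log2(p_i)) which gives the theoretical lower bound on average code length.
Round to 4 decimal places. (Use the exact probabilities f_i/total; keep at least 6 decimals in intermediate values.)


Per-symbol terms -p_i * log2(p_i) with p_i = f_i/73:
  p = 19/73 = 0.260274: log2(p) = -1.941897, -p*log2(p) = 0.505425
  p = 13/73 = 0.178082: log2(p) = -2.489385, -p*log2(p) = 0.443315
  p = 18/73 = 0.246575: log2(p) = -2.019900, -p*log2(p) = 0.498057
  p = 6/73 = 0.082192: log2(p) = -3.604862, -p*log2(p) = 0.296290
  p = 14/73 = 0.191781: log2(p) = -2.382470, -p*log2(p) = 0.456912
  p = 3/73 = 0.041096: log2(p) = -4.604862, -p*log2(p) = 0.189241
H = 0.505425 + 0.443315 + 0.498057 + 0.296290 + 0.456912 + 0.189241 = 2.389240

H = 2.3892 bits/symbol


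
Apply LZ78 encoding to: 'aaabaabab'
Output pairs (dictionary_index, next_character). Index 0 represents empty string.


LZ78 encoding steps:
Dictionary: {0: ''}
Step 1: w='' (idx 0), next='a' -> output (0, 'a'), add 'a' as idx 1
Step 2: w='a' (idx 1), next='a' -> output (1, 'a'), add 'aa' as idx 2
Step 3: w='' (idx 0), next='b' -> output (0, 'b'), add 'b' as idx 3
Step 4: w='aa' (idx 2), next='b' -> output (2, 'b'), add 'aab' as idx 4
Step 5: w='a' (idx 1), next='b' -> output (1, 'b'), add 'ab' as idx 5


Encoded: [(0, 'a'), (1, 'a'), (0, 'b'), (2, 'b'), (1, 'b')]


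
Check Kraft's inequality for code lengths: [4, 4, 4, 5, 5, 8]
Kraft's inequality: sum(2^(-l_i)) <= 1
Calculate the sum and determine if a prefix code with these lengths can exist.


Sum = 2^(-4) + 2^(-4) + 2^(-4) + 2^(-5) + 2^(-5) + 2^(-8)
    = 0.0625 + 0.0625 + 0.0625 + 0.03125 + 0.03125 + 0.00390625
    = 65/256 = 0.25390625
Since 0.25390625 <= 1, Kraft's inequality IS satisfied.
A prefix code with these lengths CAN exist.

Kraft sum = 0.25390625. Satisfied.


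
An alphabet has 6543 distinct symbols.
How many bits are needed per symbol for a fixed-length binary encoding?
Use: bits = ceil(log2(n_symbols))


log2(6543) = 12.6757
Bracket: 2^12 = 4096 < 6543 <= 2^13 = 8192
So ceil(log2(6543)) = 13

bits = ceil(log2(6543)) = ceil(12.6757) = 13 bits


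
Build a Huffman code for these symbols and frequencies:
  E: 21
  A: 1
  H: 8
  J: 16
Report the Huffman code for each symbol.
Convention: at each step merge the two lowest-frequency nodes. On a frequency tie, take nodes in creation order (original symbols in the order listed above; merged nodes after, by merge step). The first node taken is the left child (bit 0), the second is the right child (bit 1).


Huffman tree construction:
Step 1: Merge A(1) + H(8) = 9
Step 2: Merge (A+H)(9) + J(16) = 25
Step 3: Merge E(21) + ((A+H)+J)(25) = 46
Read each symbol's code off the tree from the root (left child = 0, right child = 1).

Codes:
  E: 0 (length 1)
  A: 100 (length 3)
  H: 101 (length 3)
  J: 11 (length 2)
Average code length: 80/46 = 1.7391 bits/symbol


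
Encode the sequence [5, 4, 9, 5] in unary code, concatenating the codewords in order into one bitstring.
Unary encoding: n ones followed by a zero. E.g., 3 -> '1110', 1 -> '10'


Encode each number as n ones followed by a terminating 0:
  5 -> 111110 (6 bits)
  4 -> 11110 (5 bits)
  9 -> 1111111110 (10 bits)
  5 -> 111110 (6 bits)
Total length = 6 + 5 + 10 + 6 = 27 bits.

Unary([5, 4, 9, 5]) = 111110111101111111110111110 (27 bits)


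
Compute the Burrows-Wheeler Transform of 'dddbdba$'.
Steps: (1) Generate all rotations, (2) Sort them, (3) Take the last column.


Rotations (sorted):
  0: $dddbdba -> last char: a
  1: a$dddbdb -> last char: b
  2: ba$dddbd -> last char: d
  3: bdba$ddd -> last char: d
  4: dba$dddb -> last char: b
  5: dbdba$dd -> last char: d
  6: ddbdba$d -> last char: d
  7: dddbdba$ -> last char: $


BWT = abddbdd$


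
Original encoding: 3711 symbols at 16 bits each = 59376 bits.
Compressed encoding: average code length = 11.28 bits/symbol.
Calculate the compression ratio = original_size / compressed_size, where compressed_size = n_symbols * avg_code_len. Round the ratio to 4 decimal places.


original_size = n_symbols * orig_bits = 3711 * 16 = 59376 bits
compressed_size = n_symbols * avg_code_len = 3711 * 11.28 = 41860.08 bits
ratio = original_size / compressed_size = 59376 / 41860.08 = 1.4184

Compression ratio = 1.4184


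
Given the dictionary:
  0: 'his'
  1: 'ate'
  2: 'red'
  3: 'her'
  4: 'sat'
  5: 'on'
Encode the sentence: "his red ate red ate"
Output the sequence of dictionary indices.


Look up each word in the dictionary:
  'his' -> 0
  'red' -> 2
  'ate' -> 1
  'red' -> 2
  'ate' -> 1

Encoded: [0, 2, 1, 2, 1]


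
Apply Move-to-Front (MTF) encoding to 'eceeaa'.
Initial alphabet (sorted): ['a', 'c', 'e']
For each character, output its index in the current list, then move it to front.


MTF encoding:
'e': index 2 in ['a', 'c', 'e'] -> ['e', 'a', 'c']
'c': index 2 in ['e', 'a', 'c'] -> ['c', 'e', 'a']
'e': index 1 in ['c', 'e', 'a'] -> ['e', 'c', 'a']
'e': index 0 in ['e', 'c', 'a'] -> ['e', 'c', 'a']
'a': index 2 in ['e', 'c', 'a'] -> ['a', 'e', 'c']
'a': index 0 in ['a', 'e', 'c'] -> ['a', 'e', 'c']


Output: [2, 2, 1, 0, 2, 0]


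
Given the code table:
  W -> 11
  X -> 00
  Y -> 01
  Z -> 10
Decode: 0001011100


Decoding:
00 -> X
01 -> Y
01 -> Y
11 -> W
00 -> X


Result: XYYWX


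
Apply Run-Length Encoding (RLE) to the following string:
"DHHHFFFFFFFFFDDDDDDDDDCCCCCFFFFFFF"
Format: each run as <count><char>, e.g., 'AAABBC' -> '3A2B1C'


Scanning runs left to right:
  i=0: run of 'D' x 1 -> '1D'
  i=1: run of 'H' x 3 -> '3H'
  i=4: run of 'F' x 9 -> '9F'
  i=13: run of 'D' x 9 -> '9D'
  i=22: run of 'C' x 5 -> '5C'
  i=27: run of 'F' x 7 -> '7F'

RLE = 1D3H9F9D5C7F


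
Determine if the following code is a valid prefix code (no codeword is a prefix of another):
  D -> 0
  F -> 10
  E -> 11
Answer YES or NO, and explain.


Checking each pair (does one codeword prefix another?):
  D='0' vs F='10': no prefix
  D='0' vs E='11': no prefix
  F='10' vs D='0': no prefix
  F='10' vs E='11': no prefix
  E='11' vs D='0': no prefix
  E='11' vs F='10': no prefix
No violation found over all pairs.

YES -- this is a valid prefix code. No codeword is a prefix of any other codeword.


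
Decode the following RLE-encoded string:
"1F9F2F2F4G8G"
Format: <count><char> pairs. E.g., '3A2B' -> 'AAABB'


Expanding each <count><char> pair:
  1F -> 'F'
  9F -> 'FFFFFFFFF'
  2F -> 'FF'
  2F -> 'FF'
  4G -> 'GGGG'
  8G -> 'GGGGGGGG'

Decoded = FFFFFFFFFFFFFFGGGGGGGGGGGG


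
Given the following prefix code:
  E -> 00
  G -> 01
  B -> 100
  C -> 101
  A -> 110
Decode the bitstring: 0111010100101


Decoding step by step:
Bits 01 -> G
Bits 110 -> A
Bits 101 -> C
Bits 00 -> E
Bits 101 -> C


Decoded message: GACEC


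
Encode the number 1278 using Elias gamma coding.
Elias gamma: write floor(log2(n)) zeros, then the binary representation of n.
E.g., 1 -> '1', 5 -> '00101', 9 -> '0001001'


num_bits = floor(log2(1278)) + 1 = 11
leading_zeros = num_bits - 1 = 10
binary(1278) = 10011111110

Elias gamma(1278) = '0000000000' + '10011111110' = 000000000010011111110 (21 bits)


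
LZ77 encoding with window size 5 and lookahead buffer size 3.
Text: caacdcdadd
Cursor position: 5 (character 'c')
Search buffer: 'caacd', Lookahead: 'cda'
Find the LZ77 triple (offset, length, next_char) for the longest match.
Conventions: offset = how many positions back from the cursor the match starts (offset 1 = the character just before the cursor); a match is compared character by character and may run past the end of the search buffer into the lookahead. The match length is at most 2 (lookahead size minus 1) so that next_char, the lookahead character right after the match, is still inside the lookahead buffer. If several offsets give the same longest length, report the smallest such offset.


Try each offset into the search buffer:
  offset=1 (pos 4, char 'd'): match length 0
  offset=2 (pos 3, char 'c'): match length 2
  offset=3 (pos 2, char 'a'): match length 0
  offset=4 (pos 1, char 'a'): match length 0
  offset=5 (pos 0, char 'c'): match length 1
Longest match has length 2 at offset 2.
next_char = character at position 5 + 2 = 7 -> 'a'

Best match: offset=2, length=2 (matching 'cd' starting at position 3)
LZ77 triple: (2, 2, 'a')


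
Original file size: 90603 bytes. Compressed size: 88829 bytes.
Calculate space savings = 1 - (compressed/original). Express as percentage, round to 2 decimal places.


ratio = compressed/original = 88829/90603 = 0.98042
savings = 1 - ratio = 1 - 0.98042 = 0.01958
as a percentage: 0.01958 * 100 = 1.96%

Space savings = 1 - 88829/90603 = 1.96%


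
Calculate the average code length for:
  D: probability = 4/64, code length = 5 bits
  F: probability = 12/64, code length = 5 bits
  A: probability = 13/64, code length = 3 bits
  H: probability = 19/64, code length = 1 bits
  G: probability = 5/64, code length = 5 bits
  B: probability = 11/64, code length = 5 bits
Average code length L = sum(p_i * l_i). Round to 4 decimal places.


Weighted contributions p_i * l_i:
  D: (4/64) * 5 = 20/64
  F: (12/64) * 5 = 60/64
  A: (13/64) * 3 = 39/64
  H: (19/64) * 1 = 19/64
  G: (5/64) * 5 = 25/64
  B: (11/64) * 5 = 55/64
Sum = (20 + 60 + 39 + 19 + 25 + 55)/64 = 218/64

L = 218/64 = 3.4063 bits/symbol


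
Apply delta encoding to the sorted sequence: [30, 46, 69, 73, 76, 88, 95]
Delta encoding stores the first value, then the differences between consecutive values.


First value: 30
Deltas:
  46 - 30 = 16
  69 - 46 = 23
  73 - 69 = 4
  76 - 73 = 3
  88 - 76 = 12
  95 - 88 = 7


Delta encoded: [30, 16, 23, 4, 3, 12, 7]


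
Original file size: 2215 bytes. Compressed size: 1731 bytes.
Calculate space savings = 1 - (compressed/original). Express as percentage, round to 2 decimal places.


ratio = compressed/original = 1731/2215 = 0.78149
savings = 1 - ratio = 1 - 0.78149 = 0.21851
as a percentage: 0.21851 * 100 = 21.85%

Space savings = 1 - 1731/2215 = 21.85%


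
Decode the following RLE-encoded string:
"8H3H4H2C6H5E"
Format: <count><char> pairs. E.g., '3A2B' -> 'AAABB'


Expanding each <count><char> pair:
  8H -> 'HHHHHHHH'
  3H -> 'HHH'
  4H -> 'HHHH'
  2C -> 'CC'
  6H -> 'HHHHHH'
  5E -> 'EEEEE'

Decoded = HHHHHHHHHHHHHHHCCHHHHHHEEEEE


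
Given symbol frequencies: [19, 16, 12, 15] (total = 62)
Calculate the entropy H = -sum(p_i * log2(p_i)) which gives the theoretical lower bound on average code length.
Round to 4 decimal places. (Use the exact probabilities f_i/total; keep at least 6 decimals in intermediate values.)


Per-symbol terms -p_i * log2(p_i) with p_i = f_i/62:
  p = 19/62 = 0.306452: log2(p) = -1.706269, -p*log2(p) = 0.522889
  p = 16/62 = 0.258065: log2(p) = -1.954196, -p*log2(p) = 0.504309
  p = 12/62 = 0.193548: log2(p) = -2.369234, -p*log2(p) = 0.458561
  p = 15/62 = 0.241935: log2(p) = -2.047306, -p*log2(p) = 0.495316
H = 0.522889 + 0.504309 + 0.458561 + 0.495316 = 1.981075

H = 1.9811 bits/symbol


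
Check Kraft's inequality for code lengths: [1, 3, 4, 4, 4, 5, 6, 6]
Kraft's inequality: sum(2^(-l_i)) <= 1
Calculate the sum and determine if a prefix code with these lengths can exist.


Sum = 2^(-1) + 2^(-3) + 2^(-4) + 2^(-4) + 2^(-4) + 2^(-5) + 2^(-6) + 2^(-6)
    = 0.5 + 0.125 + 0.0625 + 0.0625 + 0.0625 + 0.03125 + 0.015625 + 0.015625
    = 56/64 = 0.875
Since 0.875 <= 1, Kraft's inequality IS satisfied.
A prefix code with these lengths CAN exist.

Kraft sum = 0.875. Satisfied.


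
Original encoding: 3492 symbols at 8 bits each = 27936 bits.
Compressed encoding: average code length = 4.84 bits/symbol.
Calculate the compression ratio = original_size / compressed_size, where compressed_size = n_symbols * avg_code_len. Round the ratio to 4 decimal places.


original_size = n_symbols * orig_bits = 3492 * 8 = 27936 bits
compressed_size = n_symbols * avg_code_len = 3492 * 4.84 = 16901.28 bits
ratio = original_size / compressed_size = 27936 / 16901.28 = 1.6529

Compression ratio = 1.6529


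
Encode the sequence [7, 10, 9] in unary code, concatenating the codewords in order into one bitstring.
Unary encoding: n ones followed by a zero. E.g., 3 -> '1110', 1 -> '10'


Encode each number as n ones followed by a terminating 0:
  7 -> 11111110 (8 bits)
  10 -> 11111111110 (11 bits)
  9 -> 1111111110 (10 bits)
Total length = 8 + 11 + 10 = 29 bits.

Unary([7, 10, 9]) = 11111110111111111101111111110 (29 bits)


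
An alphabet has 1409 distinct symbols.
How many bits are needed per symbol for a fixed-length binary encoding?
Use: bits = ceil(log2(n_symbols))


log2(1409) = 10.4605
Bracket: 2^10 = 1024 < 1409 <= 2^11 = 2048
So ceil(log2(1409)) = 11

bits = ceil(log2(1409)) = ceil(10.4605) = 11 bits


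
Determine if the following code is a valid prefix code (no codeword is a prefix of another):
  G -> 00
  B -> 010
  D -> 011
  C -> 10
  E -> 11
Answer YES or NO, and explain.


Checking each pair (does one codeword prefix another?):
  G='00' vs B='010': no prefix
  G='00' vs D='011': no prefix
  G='00' vs C='10': no prefix
  G='00' vs E='11': no prefix
  B='010' vs G='00': no prefix
  B='010' vs D='011': no prefix
  B='010' vs C='10': no prefix
  B='010' vs E='11': no prefix
  D='011' vs G='00': no prefix
  D='011' vs B='010': no prefix
  D='011' vs C='10': no prefix
  D='011' vs E='11': no prefix
  C='10' vs G='00': no prefix
  C='10' vs B='010': no prefix
  C='10' vs D='011': no prefix
  C='10' vs E='11': no prefix
  E='11' vs G='00': no prefix
  E='11' vs B='010': no prefix
  E='11' vs D='011': no prefix
  E='11' vs C='10': no prefix
No violation found over all pairs.

YES -- this is a valid prefix code. No codeword is a prefix of any other codeword.


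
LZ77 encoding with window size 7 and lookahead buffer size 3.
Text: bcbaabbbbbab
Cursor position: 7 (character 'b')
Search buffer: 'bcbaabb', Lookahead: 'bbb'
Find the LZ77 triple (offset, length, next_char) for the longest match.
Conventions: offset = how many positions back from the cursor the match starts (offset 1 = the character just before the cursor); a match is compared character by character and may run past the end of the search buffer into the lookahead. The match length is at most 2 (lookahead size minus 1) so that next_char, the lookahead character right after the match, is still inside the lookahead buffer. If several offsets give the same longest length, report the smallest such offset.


Try each offset into the search buffer:
  offset=1 (pos 6, char 'b'): match length 2
  offset=2 (pos 5, char 'b'): match length 2
  offset=3 (pos 4, char 'a'): match length 0
  offset=4 (pos 3, char 'a'): match length 0
  offset=5 (pos 2, char 'b'): match length 1
  offset=6 (pos 1, char 'c'): match length 0
  offset=7 (pos 0, char 'b'): match length 1
Longest match has length 2, found at offsets 1, 2; take the smallest, offset 1.
next_char = character at position 7 + 2 = 9 -> 'b'

Best match: offset=1, length=2 (matching 'bb' starting at position 6)
LZ77 triple: (1, 2, 'b')


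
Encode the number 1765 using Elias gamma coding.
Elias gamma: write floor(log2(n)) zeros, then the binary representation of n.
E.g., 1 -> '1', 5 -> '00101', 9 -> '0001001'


num_bits = floor(log2(1765)) + 1 = 11
leading_zeros = num_bits - 1 = 10
binary(1765) = 11011100101

Elias gamma(1765) = '0000000000' + '11011100101' = 000000000011011100101 (21 bits)


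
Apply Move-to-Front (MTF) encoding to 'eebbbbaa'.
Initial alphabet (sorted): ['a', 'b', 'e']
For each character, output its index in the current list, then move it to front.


MTF encoding:
'e': index 2 in ['a', 'b', 'e'] -> ['e', 'a', 'b']
'e': index 0 in ['e', 'a', 'b'] -> ['e', 'a', 'b']
'b': index 2 in ['e', 'a', 'b'] -> ['b', 'e', 'a']
'b': index 0 in ['b', 'e', 'a'] -> ['b', 'e', 'a']
'b': index 0 in ['b', 'e', 'a'] -> ['b', 'e', 'a']
'b': index 0 in ['b', 'e', 'a'] -> ['b', 'e', 'a']
'a': index 2 in ['b', 'e', 'a'] -> ['a', 'b', 'e']
'a': index 0 in ['a', 'b', 'e'] -> ['a', 'b', 'e']


Output: [2, 0, 2, 0, 0, 0, 2, 0]


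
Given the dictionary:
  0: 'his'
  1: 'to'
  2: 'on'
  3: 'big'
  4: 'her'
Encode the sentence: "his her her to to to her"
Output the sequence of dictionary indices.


Look up each word in the dictionary:
  'his' -> 0
  'her' -> 4
  'her' -> 4
  'to' -> 1
  'to' -> 1
  'to' -> 1
  'her' -> 4

Encoded: [0, 4, 4, 1, 1, 1, 4]


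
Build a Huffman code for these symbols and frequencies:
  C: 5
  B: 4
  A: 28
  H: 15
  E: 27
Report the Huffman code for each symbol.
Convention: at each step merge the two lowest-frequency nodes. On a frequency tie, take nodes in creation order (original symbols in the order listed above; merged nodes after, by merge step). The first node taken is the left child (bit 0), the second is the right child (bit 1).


Huffman tree construction:
Step 1: Merge B(4) + C(5) = 9
Step 2: Merge (B+C)(9) + H(15) = 24
Step 3: Merge ((B+C)+H)(24) + E(27) = 51
Step 4: Merge A(28) + (((B+C)+H)+E)(51) = 79
Read each symbol's code off the tree from the root (left child = 0, right child = 1).

Codes:
  C: 1001 (length 4)
  B: 1000 (length 4)
  A: 0 (length 1)
  H: 101 (length 3)
  E: 11 (length 2)
Average code length: 163/79 = 2.0633 bits/symbol


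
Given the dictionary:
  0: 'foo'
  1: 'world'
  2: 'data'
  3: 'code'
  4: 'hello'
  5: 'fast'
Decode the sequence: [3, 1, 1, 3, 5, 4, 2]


Look up each index in the dictionary:
  3 -> 'code'
  1 -> 'world'
  1 -> 'world'
  3 -> 'code'
  5 -> 'fast'
  4 -> 'hello'
  2 -> 'data'

Decoded: "code world world code fast hello data"


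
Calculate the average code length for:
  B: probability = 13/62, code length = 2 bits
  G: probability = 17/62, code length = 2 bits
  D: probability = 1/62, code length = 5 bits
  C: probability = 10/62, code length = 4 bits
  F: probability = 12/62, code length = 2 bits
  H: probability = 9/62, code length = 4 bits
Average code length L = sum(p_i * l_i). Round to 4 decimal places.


Weighted contributions p_i * l_i:
  B: (13/62) * 2 = 26/62
  G: (17/62) * 2 = 34/62
  D: (1/62) * 5 = 5/62
  C: (10/62) * 4 = 40/62
  F: (12/62) * 2 = 24/62
  H: (9/62) * 4 = 36/62
Sum = (26 + 34 + 5 + 40 + 24 + 36)/62 = 165/62

L = 165/62 = 2.6613 bits/symbol


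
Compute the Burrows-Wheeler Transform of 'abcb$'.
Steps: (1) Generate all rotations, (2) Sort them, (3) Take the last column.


Rotations (sorted):
  0: $abcb -> last char: b
  1: abcb$ -> last char: $
  2: b$abc -> last char: c
  3: bcb$a -> last char: a
  4: cb$ab -> last char: b


BWT = b$cab


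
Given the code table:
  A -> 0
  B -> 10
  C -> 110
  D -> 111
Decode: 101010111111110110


Decoding:
10 -> B
10 -> B
10 -> B
111 -> D
111 -> D
110 -> C
110 -> C


Result: BBBDDCC


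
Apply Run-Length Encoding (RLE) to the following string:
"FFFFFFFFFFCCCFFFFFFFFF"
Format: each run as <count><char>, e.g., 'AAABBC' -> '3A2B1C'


Scanning runs left to right:
  i=0: run of 'F' x 10 -> '10F'
  i=10: run of 'C' x 3 -> '3C'
  i=13: run of 'F' x 9 -> '9F'

RLE = 10F3C9F


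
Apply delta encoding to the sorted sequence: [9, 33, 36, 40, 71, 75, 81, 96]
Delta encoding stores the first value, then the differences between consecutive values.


First value: 9
Deltas:
  33 - 9 = 24
  36 - 33 = 3
  40 - 36 = 4
  71 - 40 = 31
  75 - 71 = 4
  81 - 75 = 6
  96 - 81 = 15


Delta encoded: [9, 24, 3, 4, 31, 4, 6, 15]


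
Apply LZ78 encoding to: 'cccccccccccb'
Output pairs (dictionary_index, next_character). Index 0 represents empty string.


LZ78 encoding steps:
Dictionary: {0: ''}
Step 1: w='' (idx 0), next='c' -> output (0, 'c'), add 'c' as idx 1
Step 2: w='c' (idx 1), next='c' -> output (1, 'c'), add 'cc' as idx 2
Step 3: w='cc' (idx 2), next='c' -> output (2, 'c'), add 'ccc' as idx 3
Step 4: w='ccc' (idx 3), next='c' -> output (3, 'c'), add 'cccc' as idx 4
Step 5: w='c' (idx 1), next='b' -> output (1, 'b'), add 'cb' as idx 5


Encoded: [(0, 'c'), (1, 'c'), (2, 'c'), (3, 'c'), (1, 'b')]


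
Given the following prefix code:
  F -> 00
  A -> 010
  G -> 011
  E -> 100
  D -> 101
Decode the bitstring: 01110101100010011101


Decoding step by step:
Bits 011 -> G
Bits 101 -> D
Bits 011 -> G
Bits 00 -> F
Bits 010 -> A
Bits 011 -> G
Bits 101 -> D


Decoded message: GDGFAGD


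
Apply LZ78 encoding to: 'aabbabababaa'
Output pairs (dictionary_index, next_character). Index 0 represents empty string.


LZ78 encoding steps:
Dictionary: {0: ''}
Step 1: w='' (idx 0), next='a' -> output (0, 'a'), add 'a' as idx 1
Step 2: w='a' (idx 1), next='b' -> output (1, 'b'), add 'ab' as idx 2
Step 3: w='' (idx 0), next='b' -> output (0, 'b'), add 'b' as idx 3
Step 4: w='ab' (idx 2), next='a' -> output (2, 'a'), add 'aba' as idx 4
Step 5: w='b' (idx 3), next='a' -> output (3, 'a'), add 'ba' as idx 5
Step 6: w='ba' (idx 5), next='a' -> output (5, 'a'), add 'baa' as idx 6


Encoded: [(0, 'a'), (1, 'b'), (0, 'b'), (2, 'a'), (3, 'a'), (5, 'a')]


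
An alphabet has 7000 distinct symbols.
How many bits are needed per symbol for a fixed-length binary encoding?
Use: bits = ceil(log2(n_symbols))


log2(7000) = 12.7731
Bracket: 2^12 = 4096 < 7000 <= 2^13 = 8192
So ceil(log2(7000)) = 13

bits = ceil(log2(7000)) = ceil(12.7731) = 13 bits
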